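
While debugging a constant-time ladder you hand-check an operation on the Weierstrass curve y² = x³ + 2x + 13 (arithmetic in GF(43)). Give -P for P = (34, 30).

-(34, 30) = (34, -30 mod 43) = (34, 13).

(34, 13)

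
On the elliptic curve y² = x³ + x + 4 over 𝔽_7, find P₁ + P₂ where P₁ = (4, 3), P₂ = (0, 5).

(5, 1)

(4, 3) + (0, 5). λ = (5 - 3)/(0 - 4) ≡ 2/3 mod 7. 3⁻¹ ≡ 5 (mod 7) since 3·5 = 15 ≡ 1, so λ ≡ 3.
  x = λ² - 4 - 0 = 9 - 4 ≡ 5; y = λ·(4 - 5) - 3 ≡ 1. → (5, 1)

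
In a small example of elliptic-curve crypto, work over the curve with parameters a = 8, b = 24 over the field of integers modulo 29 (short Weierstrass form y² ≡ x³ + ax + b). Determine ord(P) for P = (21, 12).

2P: tangent at (21, 12): λ = (3·21² + 8)/(2·12) ≡ 26/24. 24⁻¹ ≡ 23 (mod 29), so λ ≡ 26·23 ≡ 18.
  x = λ² - 21 - 21 = 324 - 42 ≡ 21; y = λ·(21 - 21) - 12 ≡ 17. → (21, 17)
3P: (21, 17) + (21, 12): same x and y₁ ≡ -y₂, so the sum is 𝒪.
3P = 𝒪, so the order is 3.

3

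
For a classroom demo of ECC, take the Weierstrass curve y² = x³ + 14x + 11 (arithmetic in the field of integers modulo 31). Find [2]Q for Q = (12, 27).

(17, 27)

tangent at (12, 27): λ = (3·12² + 14)/(2·27) ≡ 12/23. 23⁻¹ ≡ 27 (mod 31) since 23·27 = 621 ≡ 1, so λ ≡ 12·27 ≡ 14.
  x = λ² - 12 - 12 = 196 - 24 ≡ 17; y = λ·(12 - 17) - 27 ≡ 27. → (17, 27)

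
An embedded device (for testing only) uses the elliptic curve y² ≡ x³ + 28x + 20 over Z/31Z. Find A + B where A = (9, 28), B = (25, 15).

(9, 28) + (25, 15). λ = (15 - 28)/(25 - 9) ≡ 18/16 mod 31. 16⁻¹ ≡ 2 (mod 31) since 16·2 = 32 ≡ 1, so λ ≡ 5.
  x = λ² - 9 - 25 = 25 - 34 ≡ 22; y = λ·(9 - 22) - 28 ≡ 0. → (22, 0)

(22, 0)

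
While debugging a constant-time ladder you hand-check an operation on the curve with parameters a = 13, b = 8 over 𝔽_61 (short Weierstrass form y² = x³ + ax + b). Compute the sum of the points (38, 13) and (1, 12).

(13, 19)

(38, 13) + (1, 12). λ = (12 - 13)/(1 - 38) ≡ 60/24 mod 61. 24⁻¹ ≡ 28 (mod 61), so λ ≡ 33.
  x = λ² - 38 - 1 = 1089 - 39 ≡ 13; y = λ·(38 - 13) - 13 ≡ 19. → (13, 19)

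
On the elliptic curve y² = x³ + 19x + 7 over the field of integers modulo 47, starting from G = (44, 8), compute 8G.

(18, 20)

Repeated addition: build up to 8G.
2G: tangent at (44, 8): λ = (3·44² + 19)/(2·8) ≡ 46/16. 16⁻¹ ≡ 3 (mod 47), so λ ≡ 46·3 ≡ 44.
  x = λ² - 44 - 44 = 1936 - 88 ≡ 15; y = λ·(44 - 15) - 8 ≡ 46. → (15, 46)
3G: (15, 46) + (44, 8). λ = (8 - 46)/(44 - 15) ≡ 9/29 mod 47. 29⁻¹ ≡ 13 (mod 47) since 29·13 = 377 ≡ 1, so λ ≡ 23.
  x = λ² - 15 - 44 = 529 - 59 ≡ 0; y = λ·(15 - 0) - 46 ≡ 17. → (0, 17)
4G: (0, 17) + (44, 8). λ = (8 - 17)/(44 - 0) ≡ 38/44 mod 47. 44⁻¹ ≡ 31 (mod 47), so λ ≡ 3.
  x = λ² - 0 - 44 = 9 - 44 ≡ 12; y = λ·(0 - 12) - 17 ≡ 41. → (12, 41)
5G: (12, 41) + (44, 8). λ = (8 - 41)/(44 - 12) ≡ 14/32 mod 47. 32⁻¹ ≡ 25 (mod 47) since 32·25 = 800 ≡ 1, so λ ≡ 21.
  x = λ² - 12 - 44 = 441 - 56 ≡ 9; y = λ·(12 - 9) - 41 ≡ 22. → (9, 22)
6G: (9, 22) + (44, 8). λ = (8 - 22)/(44 - 9) ≡ 33/35 mod 47. 35⁻¹ ≡ 43 (mod 47), so λ ≡ 9.
  x = λ² - 9 - 44 = 81 - 53 ≡ 28; y = λ·(9 - 28) - 22 ≡ 42. → (28, 42)
7G: (28, 42) + (44, 8). λ = (8 - 42)/(44 - 28) ≡ 13/16 mod 47. 16⁻¹ ≡ 3 (mod 47) since 16·3 = 48 ≡ 1, so λ ≡ 39.
  x = λ² - 28 - 44 = 1521 - 72 ≡ 39; y = λ·(28 - 39) - 42 ≡ 46. → (39, 46)
8G: (39, 46) + (44, 8). λ = (8 - 46)/(44 - 39) ≡ 9/5 mod 47. 5⁻¹ ≡ 19 (mod 47), so λ ≡ 30.
  x = λ² - 39 - 44 = 900 - 83 ≡ 18; y = λ·(39 - 18) - 46 ≡ 20. → (18, 20)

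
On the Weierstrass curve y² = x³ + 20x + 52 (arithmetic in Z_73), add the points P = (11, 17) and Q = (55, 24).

(11, 17) + (55, 24). λ = (24 - 17)/(55 - 11) ≡ 7/44 mod 73. 44⁻¹ ≡ 5 (mod 73), so λ ≡ 35.
  x = λ² - 11 - 55 = 1225 - 66 ≡ 64; y = λ·(11 - 64) - 17 ≡ 26. → (64, 26)

(64, 26)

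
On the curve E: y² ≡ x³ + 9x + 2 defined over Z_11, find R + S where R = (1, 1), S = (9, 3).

(10, 5)

(1, 1) + (9, 3). λ = (3 - 1)/(9 - 1) ≡ 2/8 mod 11. 8⁻¹ ≡ 7 (mod 11) since 8·7 = 56 ≡ 1, so λ ≡ 3.
  x = λ² - 1 - 9 = 9 - 10 ≡ 10; y = λ·(1 - 10) - 1 ≡ 5. → (10, 5)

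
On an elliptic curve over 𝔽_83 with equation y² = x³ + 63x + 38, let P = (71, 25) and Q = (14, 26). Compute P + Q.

(5, 35)

(71, 25) + (14, 26). λ = (26 - 25)/(14 - 71) ≡ 1/26 mod 83. 26⁻¹ ≡ 16 (mod 83) since 26·16 = 416 ≡ 1, so λ ≡ 16.
  x = λ² - 71 - 14 = 256 - 85 ≡ 5; y = λ·(71 - 5) - 25 ≡ 35. → (5, 35)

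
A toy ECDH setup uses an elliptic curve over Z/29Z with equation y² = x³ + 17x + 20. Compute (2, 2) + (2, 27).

The two points share x = 2 and their y-coordinates satisfy 2 + 27 ≡ 0 (mod 29), so they are inverses. Their sum is the point at infinity.

O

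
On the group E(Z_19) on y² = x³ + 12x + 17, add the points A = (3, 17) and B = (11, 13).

(3, 17) + (11, 13). λ = (13 - 17)/(11 - 3) ≡ 15/8 mod 19. 8⁻¹ ≡ 12 (mod 19) since 8·12 = 96 ≡ 1, so λ ≡ 9.
  x = λ² - 3 - 11 = 81 - 14 ≡ 10; y = λ·(3 - 10) - 17 ≡ 15. → (10, 15)

(10, 15)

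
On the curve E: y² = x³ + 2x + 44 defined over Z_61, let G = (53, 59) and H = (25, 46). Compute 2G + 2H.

(10, 37)

First 2G:
Repeated addition: build up to 2G.
2G: tangent at (53, 59): λ = (3·53² + 2)/(2·59) ≡ 11/57. 57⁻¹ ≡ 15 (mod 61) since 57·15 = 855 ≡ 1, so λ ≡ 11·15 ≡ 43.
  x = λ² - 53 - 53 = 1849 - 106 ≡ 35; y = λ·(53 - 35) - 59 ≡ 44. → (35, 44)
2G = (35, 44).
Next 2H:
Repeated addition: build up to 2H.
2H: tangent at (25, 46): λ = (3·25² + 2)/(2·46) ≡ 47/31. 31⁻¹ ≡ 2 (mod 61) since 31·2 = 62 ≡ 1, so λ ≡ 47·2 ≡ 33.
  x = λ² - 25 - 25 = 1089 - 50 ≡ 2; y = λ·(25 - 2) - 46 ≡ 42. → (2, 42)
2H = (2, 42).
Finally 2G + 2H:
(35, 44) + (2, 42). λ = (42 - 44)/(2 - 35) ≡ 59/28 mod 61. 28⁻¹ ≡ 24 (mod 61), so λ ≡ 13.
  x = λ² - 35 - 2 = 169 - 37 ≡ 10; y = λ·(35 - 10) - 44 ≡ 37. → (10, 37)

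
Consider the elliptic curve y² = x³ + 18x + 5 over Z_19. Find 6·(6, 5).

(2, 12)

Write P = (6, 5).
Double-and-add on 6 = (110)₂. Start with P = (6, 5) for the leading 1-bit.
double: tangent at (6, 5): λ = (3·6² + 18)/(2·5) ≡ 12/10. 10⁻¹ ≡ 2 (mod 19), so λ ≡ 12·2 ≡ 5.
  x = λ² - 6 - 6 = 25 - 12 ≡ 13; y = λ·(6 - 13) - 5 ≡ 17. → (13, 17)
add P: (13, 17) + (6, 5). λ = (5 - 17)/(6 - 13) ≡ 7/12 mod 19. 12⁻¹ ≡ 8 (mod 19), so λ ≡ 18.
  x = λ² - 13 - 6 = 324 - 19 ≡ 1; y = λ·(13 - 1) - 17 ≡ 9. → (1, 9)
double: tangent at (1, 9): λ = (3·1² + 18)/(2·9) ≡ 2/18. 18⁻¹ ≡ 18 (mod 19) since 18·18 = 324 ≡ 1, so λ ≡ 2·18 ≡ 17.
  x = λ² - 1 - 1 = 289 - 2 ≡ 2; y = λ·(1 - 2) - 9 ≡ 12. → (2, 12)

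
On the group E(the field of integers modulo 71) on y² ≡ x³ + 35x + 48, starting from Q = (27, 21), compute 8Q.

(17, 35)

Repeated addition: build up to 8Q.
2Q: tangent at (27, 21): λ = (3·27² + 35)/(2·21) ≡ 21/42. 42⁻¹ ≡ 22 (mod 71), so λ ≡ 21·22 ≡ 36.
  x = λ² - 27 - 27 = 1296 - 54 ≡ 35; y = λ·(27 - 35) - 21 ≡ 46. → (35, 46)
3Q: (35, 46) + (27, 21). λ = (21 - 46)/(27 - 35) ≡ 46/63 mod 71. 63⁻¹ ≡ 62 (mod 71) since 63·62 = 3906 ≡ 1, so λ ≡ 12.
  x = λ² - 35 - 27 = 144 - 62 ≡ 11; y = λ·(35 - 11) - 46 ≡ 29. → (11, 29)
4Q: (11, 29) + (27, 21). λ = (21 - 29)/(27 - 11) ≡ 63/16 mod 71. 16⁻¹ ≡ 40 (mod 71), so λ ≡ 35.
  x = λ² - 11 - 27 = 1225 - 38 ≡ 51; y = λ·(11 - 51) - 29 ≡ 62. → (51, 62)
5Q: (51, 62) + (27, 21). λ = (21 - 62)/(27 - 51) ≡ 30/47 mod 71. 47⁻¹ ≡ 68 (mod 71), so λ ≡ 52.
  x = λ² - 51 - 27 = 2704 - 78 ≡ 70; y = λ·(51 - 70) - 62 ≡ 15. → (70, 15)
6Q: (70, 15) + (27, 21). λ = (21 - 15)/(27 - 70) ≡ 6/28 mod 71. 28⁻¹ ≡ 33 (mod 71), so λ ≡ 56.
  x = λ² - 70 - 27 = 3136 - 97 ≡ 57; y = λ·(70 - 57) - 15 ≡ 3. → (57, 3)
7Q: (57, 3) + (27, 21). λ = (21 - 3)/(27 - 57) ≡ 18/41 mod 71. 41⁻¹ ≡ 26 (mod 71) since 41·26 = 1066 ≡ 1, so λ ≡ 42.
  x = λ² - 57 - 27 = 1764 - 84 ≡ 47; y = λ·(57 - 47) - 3 ≡ 62. → (47, 62)
8Q: (47, 62) + (27, 21). λ = (21 - 62)/(27 - 47) ≡ 30/51 mod 71. 51⁻¹ ≡ 39 (mod 71) since 51·39 = 1989 ≡ 1, so λ ≡ 34.
  x = λ² - 47 - 27 = 1156 - 74 ≡ 17; y = λ·(47 - 17) - 62 ≡ 35. → (17, 35)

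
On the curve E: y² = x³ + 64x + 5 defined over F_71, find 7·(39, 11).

(38, 56)

Write P = (39, 11).
Repeated addition: build up to 7P.
2P: tangent at (39, 11): λ = (3·39² + 64)/(2·11) ≡ 12/22. 22⁻¹ ≡ 42 (mod 71), so λ ≡ 12·42 ≡ 7.
  x = λ² - 39 - 39 = 49 - 78 ≡ 42; y = λ·(39 - 42) - 11 ≡ 39. → (42, 39)
3P: (42, 39) + (39, 11). λ = (11 - 39)/(39 - 42) ≡ 43/68 mod 71. 68⁻¹ ≡ 47 (mod 71), so λ ≡ 33.
  x = λ² - 42 - 39 = 1089 - 81 ≡ 14; y = λ·(42 - 14) - 39 ≡ 33. → (14, 33)
4P: (14, 33) + (39, 11). λ = (11 - 33)/(39 - 14) ≡ 49/25 mod 71. 25⁻¹ ≡ 54 (mod 71) since 25·54 = 1350 ≡ 1, so λ ≡ 19.
  x = λ² - 14 - 39 = 361 - 53 ≡ 24; y = λ·(14 - 24) - 33 ≡ 61. → (24, 61)
5P: (24, 61) + (39, 11). λ = (11 - 61)/(39 - 24) ≡ 21/15 mod 71. 15⁻¹ ≡ 19 (mod 71) since 15·19 = 285 ≡ 1, so λ ≡ 44.
  x = λ² - 24 - 39 = 1936 - 63 ≡ 27; y = λ·(24 - 27) - 61 ≡ 20. → (27, 20)
6P: (27, 20) + (39, 11). λ = (11 - 20)/(39 - 27) ≡ 62/12 mod 71. 12⁻¹ ≡ 6 (mod 71), so λ ≡ 17.
  x = λ² - 27 - 39 = 289 - 66 ≡ 10; y = λ·(27 - 10) - 20 ≡ 56. → (10, 56)
7P: (10, 56) + (39, 11). λ = (11 - 56)/(39 - 10) ≡ 26/29 mod 71. 29⁻¹ ≡ 49 (mod 71), so λ ≡ 67.
  x = λ² - 10 - 39 = 4489 - 49 ≡ 38; y = λ·(10 - 38) - 56 ≡ 56. → (38, 56)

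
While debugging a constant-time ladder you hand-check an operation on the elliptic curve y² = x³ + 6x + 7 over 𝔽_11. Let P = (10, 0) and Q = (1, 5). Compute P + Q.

(9, 8)

(10, 0) + (1, 5). λ = (5 - 0)/(1 - 10) ≡ 5/2 mod 11. 2⁻¹ ≡ 6 (mod 11) since 2·6 = 12 ≡ 1, so λ ≡ 8.
  x = λ² - 10 - 1 = 64 - 11 ≡ 9; y = λ·(10 - 9) - 0 ≡ 8. → (9, 8)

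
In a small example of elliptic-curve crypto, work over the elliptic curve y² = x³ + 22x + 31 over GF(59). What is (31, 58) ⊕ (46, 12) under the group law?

(31, 58) + (46, 12). λ = (12 - 58)/(46 - 31) ≡ 13/15 mod 59. 15⁻¹ ≡ 4 (mod 59), so λ ≡ 52.
  x = λ² - 31 - 46 = 2704 - 77 ≡ 31; y = λ·(31 - 31) - 58 ≡ 1. → (31, 1)

(31, 1)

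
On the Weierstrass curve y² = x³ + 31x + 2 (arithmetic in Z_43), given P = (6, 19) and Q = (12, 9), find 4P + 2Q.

First 4P:
Repeated addition: build up to 4P.
2P: tangent at (6, 19): λ = (3·6² + 31)/(2·19) ≡ 10/38. 38⁻¹ ≡ 17 (mod 43) since 38·17 = 646 ≡ 1, so λ ≡ 10·17 ≡ 41.
  x = λ² - 6 - 6 = 1681 - 12 ≡ 35; y = λ·(6 - 35) - 19 ≡ 39. → (35, 39)
3P: (35, 39) + (6, 19). λ = (19 - 39)/(6 - 35) ≡ 23/14 mod 43. 14⁻¹ ≡ 40 (mod 43), so λ ≡ 17.
  x = λ² - 35 - 6 = 289 - 41 ≡ 33; y = λ·(35 - 33) - 39 ≡ 38. → (33, 38)
4P: (33, 38) + (6, 19). λ = (19 - 38)/(6 - 33) ≡ 24/16 mod 43. 16⁻¹ ≡ 35 (mod 43) since 16·35 = 560 ≡ 1, so λ ≡ 23.
  x = λ² - 33 - 6 = 529 - 39 ≡ 17; y = λ·(33 - 17) - 38 ≡ 29. → (17, 29)
4P = (17, 29).
Next 2Q:
Repeated addition: build up to 2Q.
2Q: tangent at (12, 9): λ = (3·12² + 31)/(2·9) ≡ 33/18. 18⁻¹ ≡ 12 (mod 43) since 18·12 = 216 ≡ 1, so λ ≡ 33·12 ≡ 9.
  x = λ² - 12 - 12 = 81 - 24 ≡ 14; y = λ·(12 - 14) - 9 ≡ 16. → (14, 16)
2Q = (14, 16).
Finally 4P + 2Q:
(17, 29) + (14, 16). λ = (16 - 29)/(14 - 17) ≡ 30/40 mod 43. 40⁻¹ ≡ 14 (mod 43) since 40·14 = 560 ≡ 1, so λ ≡ 33.
  x = λ² - 17 - 14 = 1089 - 31 ≡ 26; y = λ·(17 - 26) - 29 ≡ 18. → (26, 18)

(26, 18)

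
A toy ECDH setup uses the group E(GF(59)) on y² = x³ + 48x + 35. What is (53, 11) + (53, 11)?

tangent at (53, 11): λ = (3·53² + 48)/(2·11) ≡ 38/22. 22⁻¹ ≡ 51 (mod 59), so λ ≡ 38·51 ≡ 50.
  x = λ² - 53 - 53 = 2500 - 106 ≡ 34; y = λ·(53 - 34) - 11 ≡ 54. → (34, 54)

(34, 54)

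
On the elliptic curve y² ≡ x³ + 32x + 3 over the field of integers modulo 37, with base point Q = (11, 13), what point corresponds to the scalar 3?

(30, 19)

Repeated addition: build up to 3Q.
2Q: tangent at (11, 13): λ = (3·11² + 32)/(2·13) ≡ 25/26. 26⁻¹ ≡ 10 (mod 37), so λ ≡ 25·10 ≡ 28.
  x = λ² - 11 - 11 = 784 - 22 ≡ 22; y = λ·(11 - 22) - 13 ≡ 12. → (22, 12)
3Q: (22, 12) + (11, 13). λ = (13 - 12)/(11 - 22) ≡ 1/26 mod 37. 26⁻¹ ≡ 10 (mod 37), so λ ≡ 10.
  x = λ² - 22 - 11 = 100 - 33 ≡ 30; y = λ·(22 - 30) - 12 ≡ 19. → (30, 19)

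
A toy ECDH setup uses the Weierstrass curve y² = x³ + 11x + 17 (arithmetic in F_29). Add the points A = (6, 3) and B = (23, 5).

(25, 5)

(6, 3) + (23, 5). λ = (5 - 3)/(23 - 6) ≡ 2/17 mod 29. 17⁻¹ ≡ 12 (mod 29) since 17·12 = 204 ≡ 1, so λ ≡ 24.
  x = λ² - 6 - 23 = 576 - 29 ≡ 25; y = λ·(6 - 25) - 3 ≡ 5. → (25, 5)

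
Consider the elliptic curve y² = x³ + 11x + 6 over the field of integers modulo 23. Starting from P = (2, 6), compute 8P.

O

Double-and-add on 8 = (1000)₂. Start with P = (2, 6) for the leading 1-bit.
double: tangent at (2, 6): λ = (3·2² + 11)/(2·6) ≡ 0/12. 12⁻¹ ≡ 2 (mod 23), so λ ≡ 0·2 ≡ 0.
  x = λ² - 2 - 2 = 0 - 4 ≡ 19; y = λ·(2 - 19) - 6 ≡ 17. → (19, 17)
double: tangent at (19, 17): λ = (3·19² + 11)/(2·17) ≡ 13/11. 11⁻¹ ≡ 21 (mod 23), so λ ≡ 13·21 ≡ 20.
  x = λ² - 19 - 19 = 400 - 38 ≡ 17; y = λ·(19 - 17) - 17 ≡ 0. → (17, 0)
double: (17, 0) + (17, 0): same x and y₁ ≡ -y₂, so the sum is O.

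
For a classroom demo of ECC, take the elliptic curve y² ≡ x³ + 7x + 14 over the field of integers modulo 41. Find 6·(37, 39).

(7, 23)

Write Q = (37, 39).
Repeated addition: build up to 6Q.
2Q: tangent at (37, 39): λ = (3·37² + 7)/(2·39) ≡ 14/37. 37⁻¹ ≡ 10 (mod 41), so λ ≡ 14·10 ≡ 17.
  x = λ² - 37 - 37 = 289 - 74 ≡ 10; y = λ·(37 - 10) - 39 ≡ 10. → (10, 10)
3Q: (10, 10) + (37, 39). λ = (39 - 10)/(37 - 10) ≡ 29/27 mod 41. 27⁻¹ ≡ 38 (mod 41), so λ ≡ 36.
  x = λ² - 10 - 37 = 1296 - 47 ≡ 19; y = λ·(10 - 19) - 10 ≡ 35. → (19, 35)
4Q: (19, 35) + (37, 39). λ = (39 - 35)/(37 - 19) ≡ 4/18 mod 41. 18⁻¹ ≡ 16 (mod 41), so λ ≡ 23.
  x = λ² - 19 - 37 = 529 - 56 ≡ 22; y = λ·(19 - 22) - 35 ≡ 19. → (22, 19)
5Q: (22, 19) + (37, 39). λ = (39 - 19)/(37 - 22) ≡ 20/15 mod 41. 15⁻¹ ≡ 11 (mod 41), so λ ≡ 15.
  x = λ² - 22 - 37 = 225 - 59 ≡ 2; y = λ·(22 - 2) - 19 ≡ 35. → (2, 35)
6Q: (2, 35) + (37, 39). λ = (39 - 35)/(37 - 2) ≡ 4/35 mod 41. 35⁻¹ ≡ 34 (mod 41), so λ ≡ 13.
  x = λ² - 2 - 37 = 169 - 39 ≡ 7; y = λ·(2 - 7) - 35 ≡ 23. → (7, 23)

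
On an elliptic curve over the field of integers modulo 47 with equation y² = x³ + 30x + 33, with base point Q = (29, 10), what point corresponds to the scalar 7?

(23, 24)

Double-and-add on 7 = (111)₂. Start with Q = (29, 10) for the leading 1-bit.
double: tangent at (29, 10): λ = (3·29² + 30)/(2·10) ≡ 15/20. 20⁻¹ ≡ 40 (mod 47) since 20·40 = 800 ≡ 1, so λ ≡ 15·40 ≡ 36.
  x = λ² - 29 - 29 = 1296 - 58 ≡ 16; y = λ·(29 - 16) - 10 ≡ 35. → (16, 35)
add Q: (16, 35) + (29, 10). λ = (10 - 35)/(29 - 16) ≡ 22/13 mod 47. 13⁻¹ ≡ 29 (mod 47), so λ ≡ 27.
  x = λ² - 16 - 29 = 729 - 45 ≡ 26; y = λ·(16 - 26) - 35 ≡ 24. → (26, 24)
double: tangent at (26, 24): λ = (3·26² + 30)/(2·24) ≡ 37/1. 1⁻¹ ≡ 1 (mod 47) since 1·1 = 1 ≡ 1, so λ ≡ 37·1 ≡ 37.
  x = λ² - 26 - 26 = 1369 - 52 ≡ 1; y = λ·(26 - 1) - 24 ≡ 8. → (1, 8)
add Q: (1, 8) + (29, 10). λ = (10 - 8)/(29 - 1) ≡ 2/28 mod 47. 28⁻¹ ≡ 42 (mod 47), so λ ≡ 37.
  x = λ² - 1 - 29 = 1369 - 30 ≡ 23; y = λ·(1 - 23) - 8 ≡ 24. → (23, 24)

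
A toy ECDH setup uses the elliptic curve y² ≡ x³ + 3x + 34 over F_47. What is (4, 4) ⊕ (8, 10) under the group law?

(4, 4) + (8, 10). λ = (10 - 4)/(8 - 4) ≡ 6/4 mod 47. 4⁻¹ ≡ 12 (mod 47), so λ ≡ 25.
  x = λ² - 4 - 8 = 625 - 12 ≡ 2; y = λ·(4 - 2) - 4 ≡ 46. → (2, 46)

(2, 46)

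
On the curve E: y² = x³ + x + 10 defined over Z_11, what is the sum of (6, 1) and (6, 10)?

O

The two points share x = 6 and their y-coordinates satisfy 1 + 10 ≡ 0 (mod 11), so they are inverses. Their sum is O.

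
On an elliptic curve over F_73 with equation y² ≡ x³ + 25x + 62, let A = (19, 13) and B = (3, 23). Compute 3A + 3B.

(10, 12)

First 3A:
Repeated addition: build up to 3A.
2A: tangent at (19, 13): λ = (3·19² + 25)/(2·13) ≡ 13/26. 26⁻¹ ≡ 59 (mod 73) since 26·59 = 1534 ≡ 1, so λ ≡ 13·59 ≡ 37.
  x = λ² - 19 - 19 = 1369 - 38 ≡ 17; y = λ·(19 - 17) - 13 ≡ 61. → (17, 61)
3A: (17, 61) + (19, 13). λ = (13 - 61)/(19 - 17) ≡ 25/2 mod 73. 2⁻¹ ≡ 37 (mod 73), so λ ≡ 49.
  x = λ² - 17 - 19 = 2401 - 36 ≡ 29; y = λ·(17 - 29) - 61 ≡ 8. → (29, 8)
3A = (29, 8).
Next 3B:
Repeated addition: build up to 3B.
2B: tangent at (3, 23): λ = (3·3² + 25)/(2·23) ≡ 52/46. 46⁻¹ ≡ 27 (mod 73), so λ ≡ 52·27 ≡ 17.
  x = λ² - 3 - 3 = 289 - 6 ≡ 64; y = λ·(3 - 64) - 23 ≡ 35. → (64, 35)
3B: (64, 35) + (3, 23). λ = (23 - 35)/(3 - 64) ≡ 61/12 mod 73. 12⁻¹ ≡ 67 (mod 73), so λ ≡ 72.
  x = λ² - 64 - 3 = 5184 - 67 ≡ 7; y = λ·(64 - 7) - 35 ≡ 54. → (7, 54)
3B = (7, 54).
Finally 3A + 3B:
(29, 8) + (7, 54). λ = (54 - 8)/(7 - 29) ≡ 46/51 mod 73. 51⁻¹ ≡ 63 (mod 73) since 51·63 = 3213 ≡ 1, so λ ≡ 51.
  x = λ² - 29 - 7 = 2601 - 36 ≡ 10; y = λ·(29 - 10) - 8 ≡ 12. → (10, 12)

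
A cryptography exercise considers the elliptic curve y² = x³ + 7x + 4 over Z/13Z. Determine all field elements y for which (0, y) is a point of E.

x³ + 7x + 4 = 4 ≡ 4 (mod 13).
Square roots of 4 mod 13: 2 and 11 (since 2² = 4 ≡ 4).

2, 11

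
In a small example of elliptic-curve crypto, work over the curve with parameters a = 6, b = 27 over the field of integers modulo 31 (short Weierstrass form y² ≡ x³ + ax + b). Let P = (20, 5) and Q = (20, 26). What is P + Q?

O

The two points share x = 20 and their y-coordinates satisfy 5 + 26 ≡ 0 (mod 31), so they are inverses. Their sum is 𝒪.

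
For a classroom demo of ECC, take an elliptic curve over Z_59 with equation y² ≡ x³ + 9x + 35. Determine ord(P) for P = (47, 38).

10

2P: tangent at (47, 38): λ = (3·47² + 9)/(2·38) ≡ 28/17. 17⁻¹ ≡ 7 (mod 59), so λ ≡ 28·7 ≡ 19.
  x = λ² - 47 - 47 = 361 - 94 ≡ 31; y = λ·(47 - 31) - 38 ≡ 30. → (31, 30)
3P: (31, 30) + (47, 38). λ = (38 - 30)/(47 - 31) ≡ 8/16 mod 59. 16⁻¹ ≡ 48 (mod 59), so λ ≡ 30.
  x = λ² - 31 - 47 = 900 - 78 ≡ 55; y = λ·(31 - 55) - 30 ≡ 17. → (55, 17)
4P: (55, 17) + (47, 38). λ = (38 - 17)/(47 - 55) ≡ 21/51 mod 59. 51⁻¹ ≡ 22 (mod 59), so λ ≡ 49.
  x = λ² - 55 - 47 = 2401 - 102 ≡ 57; y = λ·(55 - 57) - 17 ≡ 3. → (57, 3)
5P: (57, 3) + (47, 38). λ = (38 - 3)/(47 - 57) ≡ 35/49 mod 59. 49⁻¹ ≡ 53 (mod 59) since 49·53 = 2597 ≡ 1, so λ ≡ 26.
  x = λ² - 57 - 47 = 676 - 104 ≡ 41; y = λ·(57 - 41) - 3 ≡ 0. → (41, 0)
6P: (41, 0) + (47, 38). λ = (38 - 0)/(47 - 41) ≡ 38/6 mod 59. 6⁻¹ ≡ 10 (mod 59), so λ ≡ 26.
  x = λ² - 41 - 47 = 676 - 88 ≡ 57; y = λ·(41 - 57) - 0 ≡ 56. → (57, 56)
7P: (57, 56) + (47, 38). λ = (38 - 56)/(47 - 57) ≡ 41/49 mod 59. 49⁻¹ ≡ 53 (mod 59) since 49·53 = 2597 ≡ 1, so λ ≡ 49.
  x = λ² - 57 - 47 = 2401 - 104 ≡ 55; y = λ·(57 - 55) - 56 ≡ 42. → (55, 42)
8P: (55, 42) + (47, 38). λ = (38 - 42)/(47 - 55) ≡ 55/51 mod 59. 51⁻¹ ≡ 22 (mod 59), so λ ≡ 30.
  x = λ² - 55 - 47 = 900 - 102 ≡ 31; y = λ·(55 - 31) - 42 ≡ 29. → (31, 29)
9P: (31, 29) + (47, 38). λ = (38 - 29)/(47 - 31) ≡ 9/16 mod 59. 16⁻¹ ≡ 48 (mod 59) since 16·48 = 768 ≡ 1, so λ ≡ 19.
  x = λ² - 31 - 47 = 361 - 78 ≡ 47; y = λ·(31 - 47) - 29 ≡ 21. → (47, 21)
10P: (47, 21) + (47, 38): same x and y₁ ≡ -y₂, so the sum is O.
10P = O, so the order is 10.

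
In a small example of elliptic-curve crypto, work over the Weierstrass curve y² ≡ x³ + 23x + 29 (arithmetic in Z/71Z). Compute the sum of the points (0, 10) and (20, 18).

(54, 11)

(0, 10) + (20, 18). λ = (18 - 10)/(20 - 0) ≡ 8/20 mod 71. 20⁻¹ ≡ 32 (mod 71), so λ ≡ 43.
  x = λ² - 0 - 20 = 1849 - 20 ≡ 54; y = λ·(0 - 54) - 10 ≡ 11. → (54, 11)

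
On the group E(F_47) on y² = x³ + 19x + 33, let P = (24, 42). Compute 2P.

(41, 28)

tangent at (24, 42): λ = (3·24² + 19)/(2·42) ≡ 8/37. 37⁻¹ ≡ 14 (mod 47), so λ ≡ 8·14 ≡ 18.
  x = λ² - 24 - 24 = 324 - 48 ≡ 41; y = λ·(24 - 41) - 42 ≡ 28. → (41, 28)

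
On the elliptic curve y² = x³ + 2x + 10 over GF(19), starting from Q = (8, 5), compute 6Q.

Repeated addition: build up to 6Q.
2Q: tangent at (8, 5): λ = (3·8² + 2)/(2·5) ≡ 4/10. 10⁻¹ ≡ 2 (mod 19), so λ ≡ 4·2 ≡ 8.
  x = λ² - 8 - 8 = 64 - 16 ≡ 10; y = λ·(8 - 10) - 5 ≡ 17. → (10, 17)
3Q: (10, 17) + (8, 5). λ = (5 - 17)/(8 - 10) ≡ 7/17 mod 19. 17⁻¹ ≡ 9 (mod 19), so λ ≡ 6.
  x = λ² - 10 - 8 = 36 - 18 ≡ 18; y = λ·(10 - 18) - 17 ≡ 11. → (18, 11)
4Q: (18, 11) + (8, 5). λ = (5 - 11)/(8 - 18) ≡ 13/9 mod 19. 9⁻¹ ≡ 17 (mod 19), so λ ≡ 12.
  x = λ² - 18 - 8 = 144 - 26 ≡ 4; y = λ·(18 - 4) - 11 ≡ 5. → (4, 5)
5Q: (4, 5) + (8, 5). λ = (5 - 5)/(8 - 4) ≡ 0/4 mod 19. 4⁻¹ ≡ 5 (mod 19), so λ ≡ 0.
  x = λ² - 4 - 8 = 0 - 12 ≡ 7; y = λ·(4 - 7) - 5 ≡ 14. → (7, 14)
6Q: (7, 14) + (8, 5). λ = (5 - 14)/(8 - 7) ≡ 10/1 mod 19. 1⁻¹ ≡ 1 (mod 19), so λ ≡ 10.
  x = λ² - 7 - 8 = 100 - 15 ≡ 9; y = λ·(7 - 9) - 14 ≡ 4. → (9, 4)

(9, 4)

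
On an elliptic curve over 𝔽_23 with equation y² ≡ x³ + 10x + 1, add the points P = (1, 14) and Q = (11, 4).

(12, 20)

(1, 14) + (11, 4). λ = (4 - 14)/(11 - 1) ≡ 13/10 mod 23. 10⁻¹ ≡ 7 (mod 23), so λ ≡ 22.
  x = λ² - 1 - 11 = 484 - 12 ≡ 12; y = λ·(1 - 12) - 14 ≡ 20. → (12, 20)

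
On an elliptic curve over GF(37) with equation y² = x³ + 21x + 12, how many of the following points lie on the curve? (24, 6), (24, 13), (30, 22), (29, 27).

2

(24, 6): 6² ≡ 36, rhs ≡ 21 → off.
(24, 13): 13² ≡ 21, rhs ≡ 21 → on.
(30, 22): 22² ≡ 3, rhs ≡ 3 → on.
(29, 27): 27² ≡ 26, rhs ≡ 35 → off.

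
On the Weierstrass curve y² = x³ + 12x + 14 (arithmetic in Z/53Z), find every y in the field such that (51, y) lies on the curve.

none

x³ + 12x + 14 = 133277 ≡ 35 (mod 53).
35 is a non-residue mod 53; no y exists.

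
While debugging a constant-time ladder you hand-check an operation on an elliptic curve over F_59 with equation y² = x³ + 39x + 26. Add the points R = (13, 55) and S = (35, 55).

(13, 55) + (35, 55). λ = (55 - 55)/(35 - 13) ≡ 0/22 mod 59. 22⁻¹ ≡ 51 (mod 59), so λ ≡ 0.
  x = λ² - 13 - 35 = 0 - 48 ≡ 11; y = λ·(13 - 11) - 55 ≡ 4. → (11, 4)

(11, 4)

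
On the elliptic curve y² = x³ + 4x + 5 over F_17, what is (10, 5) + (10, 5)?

(12, 9)

tangent at (10, 5): λ = (3·10² + 4)/(2·5) ≡ 15/10. 10⁻¹ ≡ 12 (mod 17), so λ ≡ 15·12 ≡ 10.
  x = λ² - 10 - 10 = 100 - 20 ≡ 12; y = λ·(10 - 12) - 5 ≡ 9. → (12, 9)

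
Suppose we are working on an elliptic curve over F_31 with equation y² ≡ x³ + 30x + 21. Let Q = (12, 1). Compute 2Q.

(17, 22)

tangent at (12, 1): λ = (3·12² + 30)/(2·1) ≡ 28/2. 2⁻¹ ≡ 16 (mod 31), so λ ≡ 28·16 ≡ 14.
  x = λ² - 12 - 12 = 196 - 24 ≡ 17; y = λ·(12 - 17) - 1 ≡ 22. → (17, 22)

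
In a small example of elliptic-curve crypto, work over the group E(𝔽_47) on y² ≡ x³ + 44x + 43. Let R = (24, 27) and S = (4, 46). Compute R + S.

(24, 27) + (4, 46). λ = (46 - 27)/(4 - 24) ≡ 19/27 mod 47. 27⁻¹ ≡ 7 (mod 47), so λ ≡ 39.
  x = λ² - 24 - 4 = 1521 - 28 ≡ 36; y = λ·(24 - 36) - 27 ≡ 22. → (36, 22)

(36, 22)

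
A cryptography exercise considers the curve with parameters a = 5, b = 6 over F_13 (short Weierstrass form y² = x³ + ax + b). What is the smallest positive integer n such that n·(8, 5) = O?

2P: tangent at (8, 5): λ = (3·8² + 5)/(2·5) ≡ 2/10. 10⁻¹ ≡ 4 (mod 13), so λ ≡ 2·4 ≡ 8.
  x = λ² - 8 - 8 = 64 - 16 ≡ 9; y = λ·(8 - 9) - 5 ≡ 0. → (9, 0)
3P: (9, 0) + (8, 5). λ = (5 - 0)/(8 - 9) ≡ 5/12 mod 13. 12⁻¹ ≡ 12 (mod 13) since 12·12 = 144 ≡ 1, so λ ≡ 8.
  x = λ² - 9 - 8 = 64 - 17 ≡ 8; y = λ·(9 - 8) - 0 ≡ 8. → (8, 8)
4P: (8, 8) + (8, 5): same x and y₁ ≡ -y₂, so the sum is O.
4P = O, so the order is 4.

4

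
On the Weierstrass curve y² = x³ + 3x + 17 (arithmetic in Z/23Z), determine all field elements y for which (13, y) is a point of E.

x³ + 3x + 17 = 2253 ≡ 22 (mod 23).
22 is a non-residue mod 23; no y exists.

none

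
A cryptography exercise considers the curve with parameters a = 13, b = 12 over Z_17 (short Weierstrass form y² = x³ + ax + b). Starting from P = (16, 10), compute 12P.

(5, 7)

Double-and-add on 12 = (1100)₂. Start with P = (16, 10) for the leading 1-bit.
double: tangent at (16, 10): λ = (3·16² + 13)/(2·10) ≡ 16/3. 3⁻¹ ≡ 6 (mod 17), so λ ≡ 16·6 ≡ 11.
  x = λ² - 16 - 16 = 121 - 32 ≡ 4; y = λ·(16 - 4) - 10 ≡ 3. → (4, 3)
add P: (4, 3) + (16, 10). λ = (10 - 3)/(16 - 4) ≡ 7/12 mod 17. 12⁻¹ ≡ 10 (mod 17), so λ ≡ 2.
  x = λ² - 4 - 16 = 4 - 20 ≡ 1; y = λ·(4 - 1) - 3 ≡ 3. → (1, 3)
double: tangent at (1, 3): λ = (3·1² + 13)/(2·3) ≡ 16/6. 6⁻¹ ≡ 3 (mod 17), so λ ≡ 16·3 ≡ 14.
  x = λ² - 1 - 1 = 196 - 2 ≡ 7; y = λ·(1 - 7) - 3 ≡ 15. → (7, 15)
double: tangent at (7, 15): λ = (3·7² + 13)/(2·15) ≡ 7/13. 13⁻¹ ≡ 4 (mod 17), so λ ≡ 7·4 ≡ 11.
  x = λ² - 7 - 7 = 121 - 14 ≡ 5; y = λ·(7 - 5) - 15 ≡ 7. → (5, 7)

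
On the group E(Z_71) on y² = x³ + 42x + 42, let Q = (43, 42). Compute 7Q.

(26, 45)

Double-and-add on 7 = (111)₂. Start with Q = (43, 42) for the leading 1-bit.
double: tangent at (43, 42): λ = (3·43² + 42)/(2·42) ≡ 51/13. 13⁻¹ ≡ 11 (mod 71), so λ ≡ 51·11 ≡ 64.
  x = λ² - 43 - 43 = 4096 - 86 ≡ 34; y = λ·(43 - 34) - 42 ≡ 37. → (34, 37)
add Q: (34, 37) + (43, 42). λ = (42 - 37)/(43 - 34) ≡ 5/9 mod 71. 9⁻¹ ≡ 8 (mod 71), so λ ≡ 40.
  x = λ² - 34 - 43 = 1600 - 77 ≡ 32; y = λ·(34 - 32) - 37 ≡ 43. → (32, 43)
double: tangent at (32, 43): λ = (3·32² + 42)/(2·43) ≡ 61/15. 15⁻¹ ≡ 19 (mod 71), so λ ≡ 61·19 ≡ 23.
  x = λ² - 32 - 32 = 529 - 64 ≡ 39; y = λ·(32 - 39) - 43 ≡ 9. → (39, 9)
add Q: (39, 9) + (43, 42). λ = (42 - 9)/(43 - 39) ≡ 33/4 mod 71. 4⁻¹ ≡ 18 (mod 71), so λ ≡ 26.
  x = λ² - 39 - 43 = 676 - 82 ≡ 26; y = λ·(39 - 26) - 9 ≡ 45. → (26, 45)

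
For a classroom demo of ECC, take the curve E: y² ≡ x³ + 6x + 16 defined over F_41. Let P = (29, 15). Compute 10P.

(2, 35)

Double-and-add on 10 = (1010)₂. Start with P = (29, 15) for the leading 1-bit.
double: tangent at (29, 15): λ = (3·29² + 6)/(2·15) ≡ 28/30. 30⁻¹ ≡ 26 (mod 41), so λ ≡ 28·26 ≡ 31.
  x = λ² - 29 - 29 = 961 - 58 ≡ 1; y = λ·(29 - 1) - 15 ≡ 33. → (1, 33)
double: tangent at (1, 33): λ = (3·1² + 6)/(2·33) ≡ 9/25. 25⁻¹ ≡ 23 (mod 41) since 25·23 = 575 ≡ 1, so λ ≡ 9·23 ≡ 2.
  x = λ² - 1 - 1 = 4 - 2 ≡ 2; y = λ·(1 - 2) - 33 ≡ 6. → (2, 6)
add P: (2, 6) + (29, 15). λ = (15 - 6)/(29 - 2) ≡ 9/27 mod 41. 27⁻¹ ≡ 38 (mod 41), so λ ≡ 14.
  x = λ² - 2 - 29 = 196 - 31 ≡ 1; y = λ·(2 - 1) - 6 ≡ 8. → (1, 8)
double: tangent at (1, 8): λ = (3·1² + 6)/(2·8) ≡ 9/16. 16⁻¹ ≡ 18 (mod 41) since 16·18 = 288 ≡ 1, so λ ≡ 9·18 ≡ 39.
  x = λ² - 1 - 1 = 1521 - 2 ≡ 2; y = λ·(1 - 2) - 8 ≡ 35. → (2, 35)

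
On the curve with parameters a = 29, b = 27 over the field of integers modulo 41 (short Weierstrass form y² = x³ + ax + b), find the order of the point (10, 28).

2P: tangent at (10, 28): λ = (3·10² + 29)/(2·28) ≡ 1/15. 15⁻¹ ≡ 11 (mod 41), so λ ≡ 1·11 ≡ 11.
  x = λ² - 10 - 10 = 121 - 20 ≡ 19; y = λ·(10 - 19) - 28 ≡ 37. → (19, 37)
3P: (19, 37) + (10, 28). λ = (28 - 37)/(10 - 19) ≡ 32/32 mod 41. 32⁻¹ ≡ 9 (mod 41), so λ ≡ 1.
  x = λ² - 19 - 10 = 1 - 29 ≡ 13; y = λ·(19 - 13) - 37 ≡ 10. → (13, 10)
4P: (13, 10) + (10, 28). λ = (28 - 10)/(10 - 13) ≡ 18/38 mod 41. 38⁻¹ ≡ 27 (mod 41), so λ ≡ 35.
  x = λ² - 13 - 10 = 1225 - 23 ≡ 13; y = λ·(13 - 13) - 10 ≡ 31. → (13, 31)
5P: (13, 31) + (10, 28). λ = (28 - 31)/(10 - 13) ≡ 38/38 mod 41. 38⁻¹ ≡ 27 (mod 41) since 38·27 = 1026 ≡ 1, so λ ≡ 1.
  x = λ² - 13 - 10 = 1 - 23 ≡ 19; y = λ·(13 - 19) - 31 ≡ 4. → (19, 4)
6P: (19, 4) + (10, 28). λ = (28 - 4)/(10 - 19) ≡ 24/32 mod 41. 32⁻¹ ≡ 9 (mod 41), so λ ≡ 11.
  x = λ² - 19 - 10 = 121 - 29 ≡ 10; y = λ·(19 - 10) - 4 ≡ 13. → (10, 13)
7P: (10, 13) + (10, 28): same x and y₁ ≡ -y₂, so the sum is O.
7P = O, so the order is 7.

7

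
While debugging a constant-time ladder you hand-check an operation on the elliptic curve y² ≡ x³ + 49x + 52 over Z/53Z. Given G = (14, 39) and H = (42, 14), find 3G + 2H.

First 3G:
Repeated addition: build up to 3G.
2G: tangent at (14, 39): λ = (3·14² + 49)/(2·39) ≡ 1/25. 25⁻¹ ≡ 17 (mod 53) since 25·17 = 425 ≡ 1, so λ ≡ 1·17 ≡ 17.
  x = λ² - 14 - 14 = 289 - 28 ≡ 49; y = λ·(14 - 49) - 39 ≡ 2. → (49, 2)
3G: (49, 2) + (14, 39). λ = (39 - 2)/(14 - 49) ≡ 37/18 mod 53. 18⁻¹ ≡ 3 (mod 53) since 18·3 = 54 ≡ 1, so λ ≡ 5.
  x = λ² - 49 - 14 = 25 - 63 ≡ 15; y = λ·(49 - 15) - 2 ≡ 9. → (15, 9)
3G = (15, 9).
Next 2H:
Repeated addition: build up to 2H.
2H: tangent at (42, 14): λ = (3·42² + 49)/(2·14) ≡ 41/28. 28⁻¹ ≡ 36 (mod 53) since 28·36 = 1008 ≡ 1, so λ ≡ 41·36 ≡ 45.
  x = λ² - 42 - 42 = 2025 - 84 ≡ 33; y = λ·(42 - 33) - 14 ≡ 20. → (33, 20)
2H = (33, 20).
Finally 3G + 2H:
(15, 9) + (33, 20). λ = (20 - 9)/(33 - 15) ≡ 11/18 mod 53. 18⁻¹ ≡ 3 (mod 53) since 18·3 = 54 ≡ 1, so λ ≡ 33.
  x = λ² - 15 - 33 = 1089 - 48 ≡ 34; y = λ·(15 - 34) - 9 ≡ 0. → (34, 0)

(34, 0)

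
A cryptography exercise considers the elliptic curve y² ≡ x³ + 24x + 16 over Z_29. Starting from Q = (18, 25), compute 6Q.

Repeated addition: build up to 6Q.
2Q: tangent at (18, 25): λ = (3·18² + 24)/(2·25) ≡ 10/21. 21⁻¹ ≡ 18 (mod 29) since 21·18 = 378 ≡ 1, so λ ≡ 10·18 ≡ 6.
  x = λ² - 18 - 18 = 36 - 36 ≡ 0; y = λ·(18 - 0) - 25 ≡ 25. → (0, 25)
3Q: (0, 25) + (18, 25). λ = (25 - 25)/(18 - 0) ≡ 0/18 mod 29. 18⁻¹ ≡ 21 (mod 29), so λ ≡ 0.
  x = λ² - 0 - 18 = 0 - 18 ≡ 11; y = λ·(0 - 11) - 25 ≡ 4. → (11, 4)
4Q: (11, 4) + (18, 25). λ = (25 - 4)/(18 - 11) ≡ 21/7 mod 29. 7⁻¹ ≡ 25 (mod 29), so λ ≡ 3.
  x = λ² - 11 - 18 = 9 - 29 ≡ 9; y = λ·(11 - 9) - 4 ≡ 2. → (9, 2)
5Q: (9, 2) + (18, 25). λ = (25 - 2)/(18 - 9) ≡ 23/9 mod 29. 9⁻¹ ≡ 13 (mod 29), so λ ≡ 9.
  x = λ² - 9 - 18 = 81 - 27 ≡ 25; y = λ·(9 - 25) - 2 ≡ 28. → (25, 28)
6Q: (25, 28) + (18, 25). λ = (25 - 28)/(18 - 25) ≡ 26/22 mod 29. 22⁻¹ ≡ 4 (mod 29) since 22·4 = 88 ≡ 1, so λ ≡ 17.
  x = λ² - 25 - 18 = 289 - 43 ≡ 14; y = λ·(25 - 14) - 28 ≡ 14. → (14, 14)

(14, 14)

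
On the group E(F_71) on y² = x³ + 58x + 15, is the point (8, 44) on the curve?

y² = 44² ≡ 19; x³ + 58x + 15 = 991 ≡ 68 (mod 71). 19 ≠ 68.

no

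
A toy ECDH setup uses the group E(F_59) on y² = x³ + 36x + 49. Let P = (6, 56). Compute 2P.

(33, 2)

tangent at (6, 56): λ = (3·6² + 36)/(2·56) ≡ 26/53. 53⁻¹ ≡ 49 (mod 59), so λ ≡ 26·49 ≡ 35.
  x = λ² - 6 - 6 = 1225 - 12 ≡ 33; y = λ·(6 - 33) - 56 ≡ 2. → (33, 2)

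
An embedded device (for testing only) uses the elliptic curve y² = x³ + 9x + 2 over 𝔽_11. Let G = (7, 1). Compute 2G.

(9, 8)

tangent at (7, 1): λ = (3·7² + 9)/(2·1) ≡ 2/2. 2⁻¹ ≡ 6 (mod 11) since 2·6 = 12 ≡ 1, so λ ≡ 2·6 ≡ 1.
  x = λ² - 7 - 7 = 1 - 14 ≡ 9; y = λ·(7 - 9) - 1 ≡ 8. → (9, 8)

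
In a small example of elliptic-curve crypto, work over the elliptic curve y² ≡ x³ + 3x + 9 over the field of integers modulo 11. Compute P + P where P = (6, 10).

(2, 10)

tangent at (6, 10): λ = (3·6² + 3)/(2·10) ≡ 1/9. 9⁻¹ ≡ 5 (mod 11), so λ ≡ 1·5 ≡ 5.
  x = λ² - 6 - 6 = 25 - 12 ≡ 2; y = λ·(6 - 2) - 10 ≡ 10. → (2, 10)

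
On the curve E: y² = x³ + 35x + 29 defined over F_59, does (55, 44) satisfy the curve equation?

y² = 44² ≡ 48; x³ + 35x + 29 = 168329 ≡ 2 (mod 59). 48 ≠ 2.

no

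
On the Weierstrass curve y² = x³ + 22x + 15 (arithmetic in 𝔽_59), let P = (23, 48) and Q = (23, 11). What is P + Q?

O

The two points share x = 23 and their y-coordinates satisfy 48 + 11 ≡ 0 (mod 59), so they are inverses. Their sum is ∞.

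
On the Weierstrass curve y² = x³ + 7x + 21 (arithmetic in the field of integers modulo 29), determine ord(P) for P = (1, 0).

2

2P: (1, 0) + (1, 0): same x and y₁ ≡ -y₂, so the sum is the point at infinity.
2P = the point at infinity, so the order is 2.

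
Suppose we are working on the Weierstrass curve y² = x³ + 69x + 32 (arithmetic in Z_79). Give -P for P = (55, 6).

-(55, 6) = (55, -6 mod 79) = (55, 73).

(55, 73)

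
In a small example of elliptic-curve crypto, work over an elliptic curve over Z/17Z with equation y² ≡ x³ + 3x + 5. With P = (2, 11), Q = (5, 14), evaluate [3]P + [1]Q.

(1, 3)

First 3P:
Repeated addition: build up to 3P.
2P: tangent at (2, 11): λ = (3·2² + 3)/(2·11) ≡ 15/5. 5⁻¹ ≡ 7 (mod 17), so λ ≡ 15·7 ≡ 3.
  x = λ² - 2 - 2 = 9 - 4 ≡ 5; y = λ·(2 - 5) - 11 ≡ 14. → (5, 14)
3P: (5, 14) + (2, 11). λ = (11 - 14)/(2 - 5) ≡ 14/14 mod 17. 14⁻¹ ≡ 11 (mod 17), so λ ≡ 1.
  x = λ² - 5 - 2 = 1 - 7 ≡ 11; y = λ·(5 - 11) - 14 ≡ 14. → (11, 14)
3P = (11, 14).
Finally 3P + Q:
(11, 14) + (5, 14). λ = (14 - 14)/(5 - 11) ≡ 0/11 mod 17. 11⁻¹ ≡ 14 (mod 17), so λ ≡ 0.
  x = λ² - 11 - 5 = 0 - 16 ≡ 1; y = λ·(11 - 1) - 14 ≡ 3. → (1, 3)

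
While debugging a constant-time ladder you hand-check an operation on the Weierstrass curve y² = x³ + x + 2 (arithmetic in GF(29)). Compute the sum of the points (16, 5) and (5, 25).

(1, 2)

(16, 5) + (5, 25). λ = (25 - 5)/(5 - 16) ≡ 20/18 mod 29. 18⁻¹ ≡ 21 (mod 29) since 18·21 = 378 ≡ 1, so λ ≡ 14.
  x = λ² - 16 - 5 = 196 - 21 ≡ 1; y = λ·(16 - 1) - 5 ≡ 2. → (1, 2)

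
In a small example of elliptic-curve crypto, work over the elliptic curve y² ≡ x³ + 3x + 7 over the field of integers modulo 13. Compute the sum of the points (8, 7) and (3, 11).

(8, 7) + (3, 11). λ = (11 - 7)/(3 - 8) ≡ 4/8 mod 13. 8⁻¹ ≡ 5 (mod 13), so λ ≡ 7.
  x = λ² - 8 - 3 = 49 - 11 ≡ 12; y = λ·(8 - 12) - 7 ≡ 4. → (12, 4)

(12, 4)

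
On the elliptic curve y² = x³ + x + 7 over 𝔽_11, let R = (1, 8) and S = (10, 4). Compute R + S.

(1, 8) + (10, 4). λ = (4 - 8)/(10 - 1) ≡ 7/9 mod 11. 9⁻¹ ≡ 5 (mod 11) since 9·5 = 45 ≡ 1, so λ ≡ 2.
  x = λ² - 1 - 10 = 4 - 11 ≡ 4; y = λ·(1 - 4) - 8 ≡ 8. → (4, 8)

(4, 8)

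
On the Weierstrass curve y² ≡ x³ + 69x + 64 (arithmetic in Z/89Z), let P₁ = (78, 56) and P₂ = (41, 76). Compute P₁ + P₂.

(78, 56) + (41, 76). λ = (76 - 56)/(41 - 78) ≡ 20/52 mod 89. 52⁻¹ ≡ 12 (mod 89), so λ ≡ 62.
  x = λ² - 78 - 41 = 3844 - 119 ≡ 76; y = λ·(78 - 76) - 56 ≡ 68. → (76, 68)

(76, 68)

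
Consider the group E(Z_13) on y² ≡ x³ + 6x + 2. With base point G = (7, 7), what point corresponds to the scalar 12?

(2, 10)

Repeated addition: build up to 12G.
2G: tangent at (7, 7): λ = (3·7² + 6)/(2·7) ≡ 10/1. 1⁻¹ ≡ 1 (mod 13), so λ ≡ 10·1 ≡ 10.
  x = λ² - 7 - 7 = 100 - 14 ≡ 8; y = λ·(7 - 8) - 7 ≡ 9. → (8, 9)
3G: (8, 9) + (7, 7). λ = (7 - 9)/(7 - 8) ≡ 11/12 mod 13. 12⁻¹ ≡ 12 (mod 13), so λ ≡ 2.
  x = λ² - 8 - 7 = 4 - 15 ≡ 2; y = λ·(8 - 2) - 9 ≡ 3. → (2, 3)
4G: (2, 3) + (7, 7). λ = (7 - 3)/(7 - 2) ≡ 4/5 mod 13. 5⁻¹ ≡ 8 (mod 13) since 5·8 = 40 ≡ 1, so λ ≡ 6.
  x = λ² - 2 - 7 = 36 - 9 ≡ 1; y = λ·(2 - 1) - 3 ≡ 3. → (1, 3)
5G: (1, 3) + (7, 7). λ = (7 - 3)/(7 - 1) ≡ 4/6 mod 13. 6⁻¹ ≡ 11 (mod 13), so λ ≡ 5.
  x = λ² - 1 - 7 = 25 - 8 ≡ 4; y = λ·(1 - 4) - 3 ≡ 8. → (4, 8)
6G: (4, 8) + (7, 7). λ = (7 - 8)/(7 - 4) ≡ 12/3 mod 13. 3⁻¹ ≡ 9 (mod 13), so λ ≡ 4.
  x = λ² - 4 - 7 = 16 - 11 ≡ 5; y = λ·(4 - 5) - 8 ≡ 1. → (5, 1)
7G: (5, 1) + (7, 7). λ = (7 - 1)/(7 - 5) ≡ 6/2 mod 13. 2⁻¹ ≡ 7 (mod 13), so λ ≡ 3.
  x = λ² - 5 - 7 = 9 - 12 ≡ 10; y = λ·(5 - 10) - 1 ≡ 10. → (10, 10)
8G: (10, 10) + (7, 7). λ = (7 - 10)/(7 - 10) ≡ 10/10 mod 13. 10⁻¹ ≡ 4 (mod 13) since 10·4 = 40 ≡ 1, so λ ≡ 1.
  x = λ² - 10 - 7 = 1 - 17 ≡ 10; y = λ·(10 - 10) - 10 ≡ 3. → (10, 3)
9G: (10, 3) + (7, 7). λ = (7 - 3)/(7 - 10) ≡ 4/10 mod 13. 10⁻¹ ≡ 4 (mod 13) since 10·4 = 40 ≡ 1, so λ ≡ 3.
  x = λ² - 10 - 7 = 9 - 17 ≡ 5; y = λ·(10 - 5) - 3 ≡ 12. → (5, 12)
10G: (5, 12) + (7, 7). λ = (7 - 12)/(7 - 5) ≡ 8/2 mod 13. 2⁻¹ ≡ 7 (mod 13) since 2·7 = 14 ≡ 1, so λ ≡ 4.
  x = λ² - 5 - 7 = 16 - 12 ≡ 4; y = λ·(5 - 4) - 12 ≡ 5. → (4, 5)
11G: (4, 5) + (7, 7). λ = (7 - 5)/(7 - 4) ≡ 2/3 mod 13. 3⁻¹ ≡ 9 (mod 13), so λ ≡ 5.
  x = λ² - 4 - 7 = 25 - 11 ≡ 1; y = λ·(4 - 1) - 5 ≡ 10. → (1, 10)
12G: (1, 10) + (7, 7). λ = (7 - 10)/(7 - 1) ≡ 10/6 mod 13. 6⁻¹ ≡ 11 (mod 13), so λ ≡ 6.
  x = λ² - 1 - 7 = 36 - 8 ≡ 2; y = λ·(1 - 2) - 10 ≡ 10. → (2, 10)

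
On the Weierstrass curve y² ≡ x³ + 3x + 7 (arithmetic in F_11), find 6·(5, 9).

Write P = (5, 9).
Repeated addition: build up to 6P.
2P: tangent at (5, 9): λ = (3·5² + 3)/(2·9) ≡ 1/7. 7⁻¹ ≡ 8 (mod 11) since 7·8 = 56 ≡ 1, so λ ≡ 1·8 ≡ 8.
  x = λ² - 5 - 5 = 64 - 10 ≡ 10; y = λ·(5 - 10) - 9 ≡ 6. → (10, 6)
3P: (10, 6) + (5, 9). λ = (9 - 6)/(5 - 10) ≡ 3/6 mod 11. 6⁻¹ ≡ 2 (mod 11), so λ ≡ 6.
  x = λ² - 10 - 5 = 36 - 15 ≡ 10; y = λ·(10 - 10) - 6 ≡ 5. → (10, 5)
4P: (10, 5) + (5, 9). λ = (9 - 5)/(5 - 10) ≡ 4/6 mod 11. 6⁻¹ ≡ 2 (mod 11) since 6·2 = 12 ≡ 1, so λ ≡ 8.
  x = λ² - 10 - 5 = 64 - 15 ≡ 5; y = λ·(10 - 5) - 5 ≡ 2. → (5, 2)
5P: (5, 2) + (5, 9): same x and y₁ ≡ -y₂, so the sum is 𝒪.
6P: 𝒪 + (5, 9) = (5, 9) (identity).

(5, 9)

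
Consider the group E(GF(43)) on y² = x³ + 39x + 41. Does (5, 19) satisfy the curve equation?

yes

y² = 19² ≡ 17; x³ + 39x + 41 = 361 ≡ 17 (mod 43). 17 = 17.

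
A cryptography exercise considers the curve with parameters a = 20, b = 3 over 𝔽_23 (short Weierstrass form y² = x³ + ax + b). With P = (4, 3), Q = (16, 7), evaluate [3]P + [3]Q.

First 3P:
Repeated addition: build up to 3P.
2P: tangent at (4, 3): λ = (3·4² + 20)/(2·3) ≡ 22/6. 6⁻¹ ≡ 4 (mod 23) since 6·4 = 24 ≡ 1, so λ ≡ 22·4 ≡ 19.
  x = λ² - 4 - 4 = 361 - 8 ≡ 8; y = λ·(4 - 8) - 3 ≡ 13. → (8, 13)
3P: (8, 13) + (4, 3). λ = (3 - 13)/(4 - 8) ≡ 13/19 mod 23. 19⁻¹ ≡ 17 (mod 23), so λ ≡ 14.
  x = λ² - 8 - 4 = 196 - 12 ≡ 0; y = λ·(8 - 0) - 13 ≡ 7. → (0, 7)
3P = (0, 7).
Next 3Q:
Repeated addition: build up to 3Q.
2Q: tangent at (16, 7): λ = (3·16² + 20)/(2·7) ≡ 6/14. 14⁻¹ ≡ 5 (mod 23), so λ ≡ 6·5 ≡ 7.
  x = λ² - 16 - 16 = 49 - 32 ≡ 17; y = λ·(16 - 17) - 7 ≡ 9. → (17, 9)
3Q: (17, 9) + (16, 7). λ = (7 - 9)/(16 - 17) ≡ 21/22 mod 23. 22⁻¹ ≡ 22 (mod 23) since 22·22 = 484 ≡ 1, so λ ≡ 2.
  x = λ² - 17 - 16 = 4 - 33 ≡ 17; y = λ·(17 - 17) - 9 ≡ 14. → (17, 14)
3Q = (17, 14).
Finally 3P + 3Q:
(0, 7) + (17, 14). λ = (14 - 7)/(17 - 0) ≡ 7/17 mod 23. 17⁻¹ ≡ 19 (mod 23), so λ ≡ 18.
  x = λ² - 0 - 17 = 324 - 17 ≡ 8; y = λ·(0 - 8) - 7 ≡ 10. → (8, 10)

(8, 10)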